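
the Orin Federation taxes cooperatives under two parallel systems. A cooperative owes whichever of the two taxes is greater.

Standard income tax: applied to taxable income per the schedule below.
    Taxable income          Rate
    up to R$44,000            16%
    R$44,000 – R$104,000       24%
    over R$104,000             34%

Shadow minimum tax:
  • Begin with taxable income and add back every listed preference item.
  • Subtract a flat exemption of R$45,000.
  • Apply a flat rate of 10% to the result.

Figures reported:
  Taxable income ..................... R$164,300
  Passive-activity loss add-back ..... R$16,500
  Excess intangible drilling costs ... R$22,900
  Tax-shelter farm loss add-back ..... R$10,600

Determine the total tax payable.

Standard income tax:
  R$44,000 × 16% = R$7,040
  R$60,000 × 24% = R$14,400
  R$60,300 × 34% = R$20,502
  → R$41,942

Shadow minimum tax:
  Adjusted income: R$164,300 + R$16,500 + R$22,900 + R$10,600 = R$214,300
  Less exemption R$45,000 → base R$169,300
  R$169,300 × 10% = R$16,930

R$41,942 > R$16,930, so the standard income tax governs.

R$41,942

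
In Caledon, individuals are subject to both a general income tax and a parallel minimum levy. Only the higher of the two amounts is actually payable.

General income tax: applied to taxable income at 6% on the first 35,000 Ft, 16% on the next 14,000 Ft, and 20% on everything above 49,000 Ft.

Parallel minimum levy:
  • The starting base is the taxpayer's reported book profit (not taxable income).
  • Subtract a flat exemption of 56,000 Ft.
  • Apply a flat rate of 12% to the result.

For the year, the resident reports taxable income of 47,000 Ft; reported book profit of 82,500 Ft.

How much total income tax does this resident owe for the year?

General income tax:
  35,000 Ft × 6% = 2,100 Ft
  12,000 Ft × 16% = 1,920 Ft
  → 4,020 Ft

Parallel minimum levy:
  Base (reported book profit): 82,500 Ft
  Less exemption 56,000 Ft → base 26,500 Ft
  26,500 Ft × 12% = 3,180 Ft

4,020 Ft > 3,180 Ft, so the general income tax governs.

4,020 Ft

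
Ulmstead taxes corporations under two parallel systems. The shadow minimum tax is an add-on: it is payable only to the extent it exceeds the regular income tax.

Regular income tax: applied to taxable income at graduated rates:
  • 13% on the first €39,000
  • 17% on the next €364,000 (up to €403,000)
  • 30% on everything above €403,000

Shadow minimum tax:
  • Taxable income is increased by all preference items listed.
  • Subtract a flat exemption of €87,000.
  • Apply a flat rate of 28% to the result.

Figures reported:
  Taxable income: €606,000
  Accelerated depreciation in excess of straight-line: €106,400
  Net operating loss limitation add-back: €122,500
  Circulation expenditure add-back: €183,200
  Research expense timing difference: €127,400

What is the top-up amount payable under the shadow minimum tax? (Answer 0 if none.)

Regular income tax:
  €39,000 × 13% = €5,070
  €364,000 × 17% = €61,880
  €203,000 × 30% = €60,900
  → €127,850

Shadow minimum tax:
  Adjusted income: €606,000 + €106,400 + €122,500 + €183,200 + €127,400 = €1,145,500
  Less exemption €87,000 → base €1,058,500
  €1,058,500 × 28% = €296,380

Excess of shadow minimum tax over regular income tax: €296,380 − €127,850 = €168,530.

€168,530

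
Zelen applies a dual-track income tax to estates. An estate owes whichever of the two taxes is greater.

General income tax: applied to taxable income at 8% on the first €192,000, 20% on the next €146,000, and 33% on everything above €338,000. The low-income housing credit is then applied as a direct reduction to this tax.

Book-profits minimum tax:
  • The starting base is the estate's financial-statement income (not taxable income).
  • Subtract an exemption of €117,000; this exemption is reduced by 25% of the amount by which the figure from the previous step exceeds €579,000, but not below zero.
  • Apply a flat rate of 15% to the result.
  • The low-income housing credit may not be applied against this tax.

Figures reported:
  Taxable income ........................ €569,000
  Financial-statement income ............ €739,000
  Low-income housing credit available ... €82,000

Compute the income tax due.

€99,300

General income tax:
  €192,000 × 8% = €15,360
  €146,000 × 20% = €29,200
  €231,000 × 33% = €76,230
  → €120,790
  Less low-income housing credit €82,000 → €38,790

Book-profits minimum tax:
  Base (financial-statement income): €739,000
  Exemption: €117,000 − 25% × (€739,000 − €579,000) = €117,000 − €40,000 = €77,000
  Base: €739,000 − €77,000 = €662,000
  €662,000 × 15% = €99,300

€99,300 > €38,790, so the book-profits minimum tax is the binding amount.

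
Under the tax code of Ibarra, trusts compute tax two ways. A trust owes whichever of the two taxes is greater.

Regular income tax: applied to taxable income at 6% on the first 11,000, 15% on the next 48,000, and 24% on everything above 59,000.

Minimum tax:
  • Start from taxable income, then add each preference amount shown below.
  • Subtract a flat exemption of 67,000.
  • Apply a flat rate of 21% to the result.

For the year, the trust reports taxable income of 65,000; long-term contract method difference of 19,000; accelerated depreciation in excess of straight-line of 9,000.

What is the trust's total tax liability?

Regular income tax:
  11,000 × 6% = 660
  48,000 × 15% = 7,200
  6,000 × 24% = 1,440
  → 9,300

Minimum tax:
  Adjusted income: 65,000 + 19,000 + 9,000 = 93,000
  Less exemption 67,000 → base 26,000
  26,000 × 21% = 5,460

9,300 > 5,460, so the regular income tax governs.

9,300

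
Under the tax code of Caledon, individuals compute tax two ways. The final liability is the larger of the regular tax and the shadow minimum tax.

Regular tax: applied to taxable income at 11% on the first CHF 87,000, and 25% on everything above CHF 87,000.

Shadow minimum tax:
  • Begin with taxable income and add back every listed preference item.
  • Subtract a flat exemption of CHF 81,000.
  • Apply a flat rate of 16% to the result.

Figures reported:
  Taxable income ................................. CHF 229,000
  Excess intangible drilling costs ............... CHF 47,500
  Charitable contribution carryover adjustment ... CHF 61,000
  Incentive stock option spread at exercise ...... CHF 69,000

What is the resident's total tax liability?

Shadow minimum tax:
  Adjusted income: CHF 229,000 + CHF 47,500 + CHF 61,000 + CHF 69,000 = CHF 406,500
  Less exemption CHF 81,000 → base CHF 325,500
  CHF 325,500 × 16% = CHF 52,080

Regular tax:
  CHF 87,000 × 11% = CHF 9,570
  CHF 142,000 × 25% = CHF 35,500
  → CHF 45,070

CHF 52,080 > CHF 45,070, so the shadow minimum tax is the binding amount.

CHF 52,080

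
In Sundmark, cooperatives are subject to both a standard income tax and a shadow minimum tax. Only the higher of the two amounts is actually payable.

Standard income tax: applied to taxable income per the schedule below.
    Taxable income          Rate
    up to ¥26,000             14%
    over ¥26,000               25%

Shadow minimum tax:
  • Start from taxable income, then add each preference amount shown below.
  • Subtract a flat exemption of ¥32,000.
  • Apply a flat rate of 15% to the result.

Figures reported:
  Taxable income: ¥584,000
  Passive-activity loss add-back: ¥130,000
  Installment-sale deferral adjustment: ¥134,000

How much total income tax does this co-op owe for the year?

¥143,140

Standard income tax:
  ¥26,000 × 14% = ¥3,640
  ¥558,000 × 25% = ¥139,500
  → ¥143,140

Shadow minimum tax:
  Adjusted income: ¥584,000 + ¥130,000 + ¥134,000 = ¥848,000
  Less exemption ¥32,000 → base ¥816,000
  ¥816,000 × 15% = ¥122,400

¥143,140 > ¥122,400, so the standard income tax governs.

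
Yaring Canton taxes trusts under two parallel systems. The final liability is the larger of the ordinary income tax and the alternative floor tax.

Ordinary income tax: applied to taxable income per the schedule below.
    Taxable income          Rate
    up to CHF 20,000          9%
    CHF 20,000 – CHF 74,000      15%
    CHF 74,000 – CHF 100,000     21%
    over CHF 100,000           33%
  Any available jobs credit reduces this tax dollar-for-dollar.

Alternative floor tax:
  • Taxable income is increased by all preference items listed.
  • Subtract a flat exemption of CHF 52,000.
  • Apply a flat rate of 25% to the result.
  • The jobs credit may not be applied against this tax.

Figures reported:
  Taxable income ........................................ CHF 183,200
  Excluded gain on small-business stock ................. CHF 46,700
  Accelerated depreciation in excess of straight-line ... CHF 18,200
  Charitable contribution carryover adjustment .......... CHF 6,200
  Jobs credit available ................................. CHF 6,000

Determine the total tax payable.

CHF 50,575

Alternative floor tax:
  Adjusted income: CHF 183,200 + CHF 46,700 + CHF 18,200 + CHF 6,200 = CHF 254,300
  Less exemption CHF 52,000 → base CHF 202,300
  CHF 202,300 × 25% = CHF 50,575

Ordinary income tax:
  CHF 20,000 × 9% = CHF 1,800
  CHF 54,000 × 15% = CHF 8,100
  CHF 26,000 × 21% = CHF 5,460
  CHF 83,200 × 33% = CHF 27,456
  → CHF 42,816
  Less jobs credit CHF 6,000 → CHF 36,816

CHF 50,575 > CHF 36,816, so the alternative floor tax is the binding amount.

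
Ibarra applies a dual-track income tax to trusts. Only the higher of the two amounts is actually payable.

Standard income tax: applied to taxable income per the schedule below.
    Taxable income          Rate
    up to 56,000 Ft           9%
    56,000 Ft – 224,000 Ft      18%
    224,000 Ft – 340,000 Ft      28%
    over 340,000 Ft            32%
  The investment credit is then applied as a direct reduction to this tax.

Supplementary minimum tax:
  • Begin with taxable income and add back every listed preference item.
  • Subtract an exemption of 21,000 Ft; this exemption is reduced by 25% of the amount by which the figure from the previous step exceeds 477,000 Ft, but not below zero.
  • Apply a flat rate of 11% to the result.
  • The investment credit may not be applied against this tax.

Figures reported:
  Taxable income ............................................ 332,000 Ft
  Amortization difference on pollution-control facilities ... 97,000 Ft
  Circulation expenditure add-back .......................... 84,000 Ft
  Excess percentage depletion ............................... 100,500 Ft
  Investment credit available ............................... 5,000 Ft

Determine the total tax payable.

Supplementary minimum tax:
  Adjusted income: 332,000 Ft + 97,000 Ft + 84,000 Ft + 100,500 Ft = 613,500 Ft
  Exemption: 25% × (613,500 Ft − 477,000 Ft) = 34,125 Ft ≥ 21,000 Ft, so the exemption is fully phased out
  Base: 613,500 Ft − 0 Ft = 613,500 Ft
  613,500 Ft × 11% = 67,485 Ft

Standard income tax:
  56,000 Ft × 9% = 5,040 Ft
  168,000 Ft × 18% = 30,240 Ft
  108,000 Ft × 28% = 30,240 Ft
  → 65,520 Ft
  Less investment credit 5,000 Ft → 60,520 Ft

67,485 Ft > 60,520 Ft, so the supplementary minimum tax is the binding amount.

67,485 Ft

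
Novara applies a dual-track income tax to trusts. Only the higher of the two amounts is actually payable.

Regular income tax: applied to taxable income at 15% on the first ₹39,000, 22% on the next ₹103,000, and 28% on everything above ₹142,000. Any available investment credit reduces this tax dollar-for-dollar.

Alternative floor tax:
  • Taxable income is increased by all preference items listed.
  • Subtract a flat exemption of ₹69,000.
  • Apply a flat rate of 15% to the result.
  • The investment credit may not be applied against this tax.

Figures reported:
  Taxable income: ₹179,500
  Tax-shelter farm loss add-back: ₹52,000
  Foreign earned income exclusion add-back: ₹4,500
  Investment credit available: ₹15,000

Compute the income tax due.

Regular income tax:
  ₹39,000 × 15% = ₹5,850
  ₹103,000 × 22% = ₹22,660
  ₹37,500 × 28% = ₹10,500
  → ₹39,010
  Less investment credit ₹15,000 → ₹24,010

Alternative floor tax:
  Adjusted income: ₹179,500 + ₹52,000 + ₹4,500 = ₹236,000
  Less exemption ₹69,000 → base ₹167,000
  ₹167,000 × 15% = ₹25,050

₹25,050 > ₹24,010, so the alternative floor tax is the binding amount.

₹25,050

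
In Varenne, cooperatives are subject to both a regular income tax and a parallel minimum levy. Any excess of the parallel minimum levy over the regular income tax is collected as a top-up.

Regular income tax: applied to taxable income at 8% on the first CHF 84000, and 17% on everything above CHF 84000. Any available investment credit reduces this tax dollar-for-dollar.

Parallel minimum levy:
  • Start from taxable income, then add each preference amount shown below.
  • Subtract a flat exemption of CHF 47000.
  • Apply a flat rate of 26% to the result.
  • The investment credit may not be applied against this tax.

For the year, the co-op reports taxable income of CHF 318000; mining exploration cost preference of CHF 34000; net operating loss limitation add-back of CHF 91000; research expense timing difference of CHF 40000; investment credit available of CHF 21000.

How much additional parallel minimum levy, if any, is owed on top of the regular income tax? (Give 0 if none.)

Regular income tax:
  CHF 84000 × 8% = CHF 6720
  CHF 234000 × 17% = CHF 39780
  → CHF 46500
  Less investment credit CHF 21000 → CHF 25500

Parallel minimum levy:
  Adjusted income: CHF 318000 + CHF 34000 + CHF 91000 + CHF 40000 = CHF 483000
  Less exemption CHF 47000 → base CHF 436000
  CHF 436000 × 26% = CHF 113360

Excess of parallel minimum levy over regular income tax: CHF 113360 − CHF 25500 = CHF 87860.

CHF 87860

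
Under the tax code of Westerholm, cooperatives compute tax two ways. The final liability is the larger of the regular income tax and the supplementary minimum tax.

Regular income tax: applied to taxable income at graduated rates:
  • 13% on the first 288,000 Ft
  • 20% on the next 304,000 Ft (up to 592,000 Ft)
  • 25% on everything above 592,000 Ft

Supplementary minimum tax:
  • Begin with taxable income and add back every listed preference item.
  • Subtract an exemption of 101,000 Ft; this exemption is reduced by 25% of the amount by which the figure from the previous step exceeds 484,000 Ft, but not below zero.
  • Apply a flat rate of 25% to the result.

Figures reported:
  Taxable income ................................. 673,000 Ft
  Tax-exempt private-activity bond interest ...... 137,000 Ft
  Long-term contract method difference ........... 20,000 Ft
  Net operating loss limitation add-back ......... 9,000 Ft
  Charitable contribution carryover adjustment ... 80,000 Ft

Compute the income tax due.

Regular income tax:
  288,000 Ft × 13% = 37,440 Ft
  304,000 Ft × 20% = 60,800 Ft
  81,000 Ft × 25% = 20,250 Ft
  → 118,490 Ft

Supplementary minimum tax:
  Adjusted income: 673,000 Ft + 137,000 Ft + 20,000 Ft + 9,000 Ft + 80,000 Ft = 919,000 Ft
  Exemption: 25% × (919,000 Ft − 484,000 Ft) = 108,750 Ft ≥ 101,000 Ft, so the exemption is fully phased out
  Base: 919,000 Ft − 0 Ft = 919,000 Ft
  919,000 Ft × 25% = 229,750 Ft

229,750 Ft > 118,490 Ft, so the supplementary minimum tax is the binding amount.

229,750 Ft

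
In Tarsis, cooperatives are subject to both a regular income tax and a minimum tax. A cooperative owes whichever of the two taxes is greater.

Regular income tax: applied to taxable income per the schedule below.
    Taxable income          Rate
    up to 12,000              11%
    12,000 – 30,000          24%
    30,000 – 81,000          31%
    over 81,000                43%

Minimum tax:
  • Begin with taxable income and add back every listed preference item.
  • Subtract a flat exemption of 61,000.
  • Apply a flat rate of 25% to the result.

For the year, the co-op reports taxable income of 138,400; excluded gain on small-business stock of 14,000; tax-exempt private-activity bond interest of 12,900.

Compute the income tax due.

46,132

Regular income tax:
  12,000 × 11% = 1,320
  18,000 × 24% = 4,320
  51,000 × 31% = 15,810
  57,400 × 43% = 24,682
  → 46,132

Minimum tax:
  Adjusted income: 138,400 + 14,000 + 12,900 = 165,300
  Less exemption 61,000 → base 104,300
  104,300 × 25% = 26,075

46,132 > 26,075, so the regular income tax governs.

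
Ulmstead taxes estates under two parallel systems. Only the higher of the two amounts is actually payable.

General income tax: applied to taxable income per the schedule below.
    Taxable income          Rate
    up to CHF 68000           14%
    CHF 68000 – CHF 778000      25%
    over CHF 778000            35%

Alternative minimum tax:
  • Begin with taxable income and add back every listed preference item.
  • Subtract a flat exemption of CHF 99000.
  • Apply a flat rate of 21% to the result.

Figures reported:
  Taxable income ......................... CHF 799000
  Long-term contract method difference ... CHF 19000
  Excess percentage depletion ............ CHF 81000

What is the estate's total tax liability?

CHF 194370

General income tax:
  CHF 68000 × 14% = CHF 9520
  CHF 710000 × 25% = CHF 177500
  CHF 21000 × 35% = CHF 7350
  → CHF 194370

Alternative minimum tax:
  Adjusted income: CHF 799000 + CHF 19000 + CHF 81000 = CHF 899000
  Less exemption CHF 99000 → base CHF 800000
  CHF 800000 × 21% = CHF 168000

CHF 194370 > CHF 168000, so the general income tax governs.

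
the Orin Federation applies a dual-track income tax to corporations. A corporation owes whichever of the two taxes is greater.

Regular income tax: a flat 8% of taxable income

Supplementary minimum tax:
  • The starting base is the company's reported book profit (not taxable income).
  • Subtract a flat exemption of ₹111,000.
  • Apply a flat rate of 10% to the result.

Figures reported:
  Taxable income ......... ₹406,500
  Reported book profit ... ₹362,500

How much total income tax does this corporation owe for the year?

₹32,520

Regular income tax:
  ₹406,500 × 8% = ₹32,520

Supplementary minimum tax:
  Base (reported book profit): ₹362,500
  Less exemption ₹111,000 → base ₹251,500
  ₹251,500 × 10% = ₹25,150

₹32,520 > ₹25,150, so the regular income tax governs.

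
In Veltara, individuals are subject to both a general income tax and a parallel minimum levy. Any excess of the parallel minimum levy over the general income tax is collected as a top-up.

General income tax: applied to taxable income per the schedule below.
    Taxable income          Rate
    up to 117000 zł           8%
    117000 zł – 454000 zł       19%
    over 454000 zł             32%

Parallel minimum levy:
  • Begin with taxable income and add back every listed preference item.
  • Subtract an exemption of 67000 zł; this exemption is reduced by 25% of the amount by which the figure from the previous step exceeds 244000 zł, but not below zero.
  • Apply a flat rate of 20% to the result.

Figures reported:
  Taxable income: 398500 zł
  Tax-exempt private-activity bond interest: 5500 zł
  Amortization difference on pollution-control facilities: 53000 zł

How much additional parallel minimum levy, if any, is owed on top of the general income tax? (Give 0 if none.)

Parallel minimum levy:
  Adjusted income: 398500 zł + 5500 zł + 53000 zł = 457000 zł
  Exemption: 67000 zł − 25% × (457000 zł − 244000 zł) = 67000 zł − 53250 zł = 13750 zł
  Base: 457000 zł − 13750 zł = 443250 zł
  443250 zł × 20% = 88650 zł

General income tax:
  117000 zł × 8% = 9360 zł
  281500 zł × 19% = 53485 zł
  → 62845 zł

Excess of parallel minimum levy over general income tax: 88650 zł − 62845 zł = 25805 zł.

25805 zł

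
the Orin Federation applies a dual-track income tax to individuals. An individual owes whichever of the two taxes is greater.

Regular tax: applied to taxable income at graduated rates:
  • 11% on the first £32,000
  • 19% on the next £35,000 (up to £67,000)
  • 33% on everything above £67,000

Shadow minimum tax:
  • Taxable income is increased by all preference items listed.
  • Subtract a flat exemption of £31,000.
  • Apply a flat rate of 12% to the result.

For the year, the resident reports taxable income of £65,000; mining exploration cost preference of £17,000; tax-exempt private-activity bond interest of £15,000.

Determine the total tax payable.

Shadow minimum tax:
  Adjusted income: £65,000 + £17,000 + £15,000 = £97,000
  Less exemption £31,000 → base £66,000
  £66,000 × 12% = £7,920

Regular tax:
  £32,000 × 11% = £3,520
  £33,000 × 19% = £6,270
  → £9,790

£9,790 > £7,920, so the regular tax governs.

£9,790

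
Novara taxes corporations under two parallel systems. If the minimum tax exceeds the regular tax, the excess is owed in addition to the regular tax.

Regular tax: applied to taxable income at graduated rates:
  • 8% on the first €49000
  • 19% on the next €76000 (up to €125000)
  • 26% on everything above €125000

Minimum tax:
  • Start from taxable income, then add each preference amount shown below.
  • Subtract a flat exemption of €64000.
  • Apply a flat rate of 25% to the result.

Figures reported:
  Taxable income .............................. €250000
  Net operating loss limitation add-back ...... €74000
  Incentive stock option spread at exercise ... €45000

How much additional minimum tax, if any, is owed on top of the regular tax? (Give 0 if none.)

€25390

Regular tax:
  €49000 × 8% = €3920
  €76000 × 19% = €14440
  €125000 × 26% = €32500
  → €50860

Minimum tax:
  Adjusted income: €250000 + €74000 + €45000 = €369000
  Less exemption €64000 → base €305000
  €305000 × 25% = €76250

Excess of minimum tax over regular tax: €76250 − €50860 = €25390.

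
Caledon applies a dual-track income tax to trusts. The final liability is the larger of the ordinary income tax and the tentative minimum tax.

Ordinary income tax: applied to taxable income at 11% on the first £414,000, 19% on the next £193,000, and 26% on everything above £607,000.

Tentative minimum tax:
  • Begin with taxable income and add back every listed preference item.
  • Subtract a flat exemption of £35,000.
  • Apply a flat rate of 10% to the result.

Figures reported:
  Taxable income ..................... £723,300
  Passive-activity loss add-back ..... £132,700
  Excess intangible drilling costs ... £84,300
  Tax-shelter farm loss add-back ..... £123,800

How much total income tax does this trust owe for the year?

£112,448

Tentative minimum tax:
  Adjusted income: £723,300 + £132,700 + £84,300 + £123,800 = £1,064,100
  Less exemption £35,000 → base £1,029,100
  £1,029,100 × 10% = £102,910

Ordinary income tax:
  £414,000 × 11% = £45,540
  £193,000 × 19% = £36,670
  £116,300 × 26% = £30,238
  → £112,448

£112,448 > £102,910, so the ordinary income tax governs.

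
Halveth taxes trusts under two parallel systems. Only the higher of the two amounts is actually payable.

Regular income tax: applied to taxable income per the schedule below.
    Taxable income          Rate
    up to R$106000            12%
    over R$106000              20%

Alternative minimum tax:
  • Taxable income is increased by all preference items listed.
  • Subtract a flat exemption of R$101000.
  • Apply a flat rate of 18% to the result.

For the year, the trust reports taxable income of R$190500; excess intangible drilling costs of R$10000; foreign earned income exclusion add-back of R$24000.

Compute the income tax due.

Alternative minimum tax:
  Adjusted income: R$190500 + R$10000 + R$24000 = R$224500
  Less exemption R$101000 → base R$123500
  R$123500 × 18% = R$22230

Regular income tax:
  R$106000 × 12% = R$12720
  R$84500 × 20% = R$16900
  → R$29620

R$29620 > R$22230, so the regular income tax governs.

R$29620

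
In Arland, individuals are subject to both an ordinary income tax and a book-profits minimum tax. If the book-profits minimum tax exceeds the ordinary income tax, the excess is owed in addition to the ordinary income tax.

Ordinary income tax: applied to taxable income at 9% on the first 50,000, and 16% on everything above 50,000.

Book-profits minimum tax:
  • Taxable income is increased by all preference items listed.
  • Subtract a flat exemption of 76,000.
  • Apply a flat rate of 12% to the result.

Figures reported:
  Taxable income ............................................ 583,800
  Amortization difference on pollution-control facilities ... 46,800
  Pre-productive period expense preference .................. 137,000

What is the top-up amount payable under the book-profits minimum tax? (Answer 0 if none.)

0

Ordinary income tax:
  50,000 × 9% = 4,500
  533,800 × 16% = 85,408
  → 89,908

Book-profits minimum tax:
  Adjusted income: 583,800 + 46,800 + 137,000 = 767,600
  Less exemption 76,000 → base 691,600
  691,600 × 12% = 82,992

82,992 ≤ 89,908, so no add-on is due.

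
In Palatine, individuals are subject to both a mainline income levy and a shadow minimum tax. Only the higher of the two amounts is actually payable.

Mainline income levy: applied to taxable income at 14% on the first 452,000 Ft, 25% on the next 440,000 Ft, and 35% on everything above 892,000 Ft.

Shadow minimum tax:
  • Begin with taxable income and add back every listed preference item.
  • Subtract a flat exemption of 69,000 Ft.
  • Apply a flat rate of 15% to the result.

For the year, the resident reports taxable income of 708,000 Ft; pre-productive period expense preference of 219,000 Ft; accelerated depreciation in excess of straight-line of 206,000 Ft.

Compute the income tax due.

159,600 Ft

Shadow minimum tax:
  Adjusted income: 708,000 Ft + 219,000 Ft + 206,000 Ft = 1,133,000 Ft
  Less exemption 69,000 Ft → base 1,064,000 Ft
  1,064,000 Ft × 15% = 159,600 Ft

Mainline income levy:
  452,000 Ft × 14% = 63,280 Ft
  256,000 Ft × 25% = 64,000 Ft
  → 127,280 Ft

159,600 Ft > 127,280 Ft, so the shadow minimum tax is the binding amount.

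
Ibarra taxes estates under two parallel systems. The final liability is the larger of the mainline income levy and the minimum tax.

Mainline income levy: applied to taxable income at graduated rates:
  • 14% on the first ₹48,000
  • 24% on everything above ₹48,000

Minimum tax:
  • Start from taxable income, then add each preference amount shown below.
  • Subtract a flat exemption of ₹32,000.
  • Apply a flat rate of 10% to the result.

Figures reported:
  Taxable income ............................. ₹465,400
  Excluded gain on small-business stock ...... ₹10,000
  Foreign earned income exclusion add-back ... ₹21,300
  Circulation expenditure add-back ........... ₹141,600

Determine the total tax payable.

₹106,896

Minimum tax:
  Adjusted income: ₹465,400 + ₹10,000 + ₹21,300 + ₹141,600 = ₹638,300
  Less exemption ₹32,000 → base ₹606,300
  ₹606,300 × 10% = ₹60,630

Mainline income levy:
  ₹48,000 × 14% = ₹6,720
  ₹417,400 × 24% = ₹100,176
  → ₹106,896

₹106,896 > ₹60,630, so the mainline income levy governs.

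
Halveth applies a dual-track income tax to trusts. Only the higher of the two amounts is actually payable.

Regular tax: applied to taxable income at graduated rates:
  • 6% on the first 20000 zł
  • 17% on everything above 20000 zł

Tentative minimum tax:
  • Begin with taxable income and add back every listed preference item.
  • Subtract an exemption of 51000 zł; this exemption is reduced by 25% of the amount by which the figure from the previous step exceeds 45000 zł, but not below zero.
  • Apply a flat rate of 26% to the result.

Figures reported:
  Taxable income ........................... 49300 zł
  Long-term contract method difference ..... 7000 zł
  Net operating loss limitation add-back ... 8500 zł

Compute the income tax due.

6181 zł

Regular tax:
  20000 zł × 6% = 1200 zł
  29300 zł × 17% = 4981 zł
  → 6181 zł

Tentative minimum tax:
  Adjusted income: 49300 zł + 7000 zł + 8500 zł = 64800 zł
  Exemption: 51000 zł − 25% × (64800 zł − 45000 zł) = 51000 zł − 4950 zł = 46050 zł
  Base: 64800 zł − 46050 zł = 18750 zł
  18750 zł × 26% = 4875 zł

6181 zł > 4875 zł, so the regular tax governs.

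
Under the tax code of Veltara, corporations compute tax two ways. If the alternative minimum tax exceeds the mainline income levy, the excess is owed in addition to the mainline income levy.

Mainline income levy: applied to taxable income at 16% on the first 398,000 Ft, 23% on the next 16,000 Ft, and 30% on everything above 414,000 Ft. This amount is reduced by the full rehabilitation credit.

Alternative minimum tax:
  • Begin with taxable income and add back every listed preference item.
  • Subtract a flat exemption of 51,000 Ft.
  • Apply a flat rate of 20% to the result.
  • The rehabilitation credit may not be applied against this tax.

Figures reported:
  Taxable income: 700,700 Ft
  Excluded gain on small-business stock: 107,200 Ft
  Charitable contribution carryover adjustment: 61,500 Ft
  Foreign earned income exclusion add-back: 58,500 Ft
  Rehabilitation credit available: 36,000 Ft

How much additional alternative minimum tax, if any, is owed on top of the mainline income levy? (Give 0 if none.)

Mainline income levy:
  398,000 Ft × 16% = 63,680 Ft
  16,000 Ft × 23% = 3,680 Ft
  286,700 Ft × 30% = 86,010 Ft
  → 153,370 Ft
  Less rehabilitation credit 36,000 Ft → 117,370 Ft

Alternative minimum tax:
  Adjusted income: 700,700 Ft + 107,200 Ft + 61,500 Ft + 58,500 Ft = 927,900 Ft
  Less exemption 51,000 Ft → base 876,900 Ft
  876,900 Ft × 20% = 175,380 Ft

Excess of alternative minimum tax over mainline income levy: 175,380 Ft − 117,370 Ft = 58,010 Ft.

58,010 Ft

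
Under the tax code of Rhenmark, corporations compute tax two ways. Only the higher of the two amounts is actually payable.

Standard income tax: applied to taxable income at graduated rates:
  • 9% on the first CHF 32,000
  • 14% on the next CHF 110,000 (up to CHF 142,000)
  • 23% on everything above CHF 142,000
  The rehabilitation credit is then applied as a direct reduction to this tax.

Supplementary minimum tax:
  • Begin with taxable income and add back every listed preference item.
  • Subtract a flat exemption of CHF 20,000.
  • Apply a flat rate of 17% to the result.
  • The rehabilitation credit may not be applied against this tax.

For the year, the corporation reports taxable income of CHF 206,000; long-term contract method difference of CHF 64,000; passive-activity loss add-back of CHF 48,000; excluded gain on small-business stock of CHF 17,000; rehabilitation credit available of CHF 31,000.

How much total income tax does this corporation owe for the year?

CHF 53,550

Supplementary minimum tax:
  Adjusted income: CHF 206,000 + CHF 64,000 + CHF 48,000 + CHF 17,000 = CHF 335,000
  Less exemption CHF 20,000 → base CHF 315,000
  CHF 315,000 × 17% = CHF 53,550

Standard income tax:
  CHF 32,000 × 9% = CHF 2,880
  CHF 110,000 × 14% = CHF 15,400
  CHF 64,000 × 23% = CHF 14,720
  → CHF 33,000
  Less rehabilitation credit CHF 31,000 → CHF 2,000

CHF 53,550 > CHF 2,000, so the supplementary minimum tax is the binding amount.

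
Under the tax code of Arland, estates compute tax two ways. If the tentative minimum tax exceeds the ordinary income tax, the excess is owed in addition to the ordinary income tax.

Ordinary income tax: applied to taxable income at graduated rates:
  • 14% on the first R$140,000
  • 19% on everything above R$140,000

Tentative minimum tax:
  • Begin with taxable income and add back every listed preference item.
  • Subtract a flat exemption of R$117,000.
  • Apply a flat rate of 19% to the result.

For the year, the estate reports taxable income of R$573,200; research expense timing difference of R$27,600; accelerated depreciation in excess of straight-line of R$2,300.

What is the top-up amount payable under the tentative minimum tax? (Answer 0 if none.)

R$0

Tentative minimum tax:
  Adjusted income: R$573,200 + R$27,600 + R$2,300 = R$603,100
  Less exemption R$117,000 → base R$486,100
  R$486,100 × 19% = R$92,359

Ordinary income tax:
  R$140,000 × 14% = R$19,600
  R$433,200 × 19% = R$82,308
  → R$101,908

R$92,359 ≤ R$101,908, so no add-on is due.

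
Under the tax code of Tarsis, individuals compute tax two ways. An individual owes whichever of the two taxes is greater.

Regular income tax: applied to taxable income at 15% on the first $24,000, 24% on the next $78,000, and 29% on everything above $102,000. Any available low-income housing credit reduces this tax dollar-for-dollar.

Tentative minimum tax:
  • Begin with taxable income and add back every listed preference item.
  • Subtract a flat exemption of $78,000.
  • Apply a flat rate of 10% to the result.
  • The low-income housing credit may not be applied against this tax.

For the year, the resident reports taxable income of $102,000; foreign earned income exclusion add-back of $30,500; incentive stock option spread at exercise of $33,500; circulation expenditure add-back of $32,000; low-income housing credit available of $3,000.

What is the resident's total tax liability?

Regular income tax:
  $24,000 × 15% = $3,600
  $78,000 × 24% = $18,720
  → $22,320
  Less low-income housing credit $3,000 → $19,320

Tentative minimum tax:
  Adjusted income: $102,000 + $30,500 + $33,500 + $32,000 = $198,000
  Less exemption $78,000 → base $120,000
  $120,000 × 10% = $12,000

$19,320 > $12,000, so the regular income tax governs.

$19,320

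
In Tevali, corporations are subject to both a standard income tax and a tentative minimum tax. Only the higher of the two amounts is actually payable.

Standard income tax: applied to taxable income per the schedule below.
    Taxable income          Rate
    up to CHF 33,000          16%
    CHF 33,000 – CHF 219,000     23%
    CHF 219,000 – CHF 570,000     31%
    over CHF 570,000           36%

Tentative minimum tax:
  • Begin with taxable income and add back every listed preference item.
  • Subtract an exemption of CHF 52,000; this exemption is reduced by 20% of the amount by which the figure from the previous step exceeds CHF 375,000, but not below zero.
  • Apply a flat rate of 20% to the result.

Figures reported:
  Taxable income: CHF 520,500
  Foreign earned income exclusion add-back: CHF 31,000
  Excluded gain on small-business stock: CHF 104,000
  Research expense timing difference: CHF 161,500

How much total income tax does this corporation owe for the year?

Tentative minimum tax:
  Adjusted income: CHF 520,500 + CHF 31,000 + CHF 104,000 + CHF 161,500 = CHF 817,000
  Exemption: 20% × (CHF 817,000 − CHF 375,000) = CHF 88,400 ≥ CHF 52,000, so the exemption is fully phased out
  Base: CHF 817,000 − CHF 0 = CHF 817,000
  CHF 817,000 × 20% = CHF 163,400

Standard income tax:
  CHF 33,000 × 16% = CHF 5,280
  CHF 186,000 × 23% = CHF 42,780
  CHF 301,500 × 31% = CHF 93,465
  → CHF 141,525

CHF 163,400 > CHF 141,525, so the tentative minimum tax is the binding amount.

CHF 163,400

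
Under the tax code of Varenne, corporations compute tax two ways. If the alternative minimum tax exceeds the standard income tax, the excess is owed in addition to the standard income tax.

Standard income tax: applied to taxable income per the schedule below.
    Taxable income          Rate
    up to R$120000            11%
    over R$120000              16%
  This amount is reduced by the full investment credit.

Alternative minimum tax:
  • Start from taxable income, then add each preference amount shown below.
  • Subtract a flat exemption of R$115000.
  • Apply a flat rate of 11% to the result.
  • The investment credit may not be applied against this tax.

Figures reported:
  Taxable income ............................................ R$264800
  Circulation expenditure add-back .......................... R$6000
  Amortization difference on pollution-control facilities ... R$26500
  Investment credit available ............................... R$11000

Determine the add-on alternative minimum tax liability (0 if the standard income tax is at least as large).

Standard income tax:
  R$120000 × 11% = R$13200
  R$144800 × 16% = R$23168
  → R$36368
  Less investment credit R$11000 → R$25368

Alternative minimum tax:
  Adjusted income: R$264800 + R$6000 + R$26500 = R$297300
  Less exemption R$115000 → base R$182300
  R$182300 × 11% = R$20053

R$20053 ≤ R$25368, so no add-on is due.

R$0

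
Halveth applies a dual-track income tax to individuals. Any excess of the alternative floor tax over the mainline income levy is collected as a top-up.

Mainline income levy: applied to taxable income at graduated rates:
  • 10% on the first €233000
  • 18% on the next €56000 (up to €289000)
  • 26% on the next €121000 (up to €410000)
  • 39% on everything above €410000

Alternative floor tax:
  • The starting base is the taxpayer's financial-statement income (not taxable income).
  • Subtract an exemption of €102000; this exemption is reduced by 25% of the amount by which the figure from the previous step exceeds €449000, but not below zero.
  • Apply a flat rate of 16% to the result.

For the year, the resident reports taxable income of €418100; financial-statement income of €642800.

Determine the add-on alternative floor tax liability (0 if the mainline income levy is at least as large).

Alternative floor tax:
  Base (financial-statement income): €642800
  Exemption: €102000 − 25% × (€642800 − €449000) = €102000 − €48450 = €53550
  Base: €642800 − €53550 = €589250
  €589250 × 16% = €94280

Mainline income levy:
  €233000 × 10% = €23300
  €56000 × 18% = €10080
  €121000 × 26% = €31460
  €8100 × 39% = €3159
  → €67999

Excess of alternative floor tax over mainline income levy: €94280 − €67999 = €26281.

€26281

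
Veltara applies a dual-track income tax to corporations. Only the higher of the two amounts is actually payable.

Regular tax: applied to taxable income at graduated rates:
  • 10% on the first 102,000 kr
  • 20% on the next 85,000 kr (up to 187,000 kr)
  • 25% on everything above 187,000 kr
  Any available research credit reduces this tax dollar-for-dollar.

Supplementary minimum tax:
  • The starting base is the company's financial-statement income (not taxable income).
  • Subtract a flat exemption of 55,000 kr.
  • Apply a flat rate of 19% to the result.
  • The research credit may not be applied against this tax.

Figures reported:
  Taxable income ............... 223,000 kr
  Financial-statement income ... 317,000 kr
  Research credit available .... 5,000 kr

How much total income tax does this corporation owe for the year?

Regular tax:
  102,000 kr × 10% = 10,200 kr
  85,000 kr × 20% = 17,000 kr
  36,000 kr × 25% = 9,000 kr
  → 36,200 kr
  Less research credit 5,000 kr → 31,200 kr

Supplementary minimum tax:
  Base (financial-statement income): 317,000 kr
  Less exemption 55,000 kr → base 262,000 kr
  262,000 kr × 19% = 49,780 kr

49,780 kr > 31,200 kr, so the supplementary minimum tax is the binding amount.

49,780 kr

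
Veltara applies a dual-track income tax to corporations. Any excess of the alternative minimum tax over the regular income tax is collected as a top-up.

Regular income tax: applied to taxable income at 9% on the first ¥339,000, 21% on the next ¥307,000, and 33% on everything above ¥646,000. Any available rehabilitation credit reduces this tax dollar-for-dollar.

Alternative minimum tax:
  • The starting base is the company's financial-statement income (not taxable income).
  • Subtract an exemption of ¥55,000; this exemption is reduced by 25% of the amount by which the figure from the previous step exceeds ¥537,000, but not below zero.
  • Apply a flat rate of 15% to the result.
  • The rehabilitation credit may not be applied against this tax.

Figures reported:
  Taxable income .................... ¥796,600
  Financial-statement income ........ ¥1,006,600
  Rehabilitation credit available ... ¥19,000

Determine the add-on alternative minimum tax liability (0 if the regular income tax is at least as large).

¥25,312

Alternative minimum tax:
  Base (financial-statement income): ¥1,006,600
  Exemption: 25% × (¥1,006,600 − ¥537,000) = ¥117,400 ≥ ¥55,000, so the exemption is fully phased out
  Base: ¥1,006,600 − ¥0 = ¥1,006,600
  ¥1,006,600 × 15% = ¥150,990

Regular income tax:
  ¥339,000 × 9% = ¥30,510
  ¥307,000 × 21% = ¥64,470
  ¥150,600 × 33% = ¥49,698
  → ¥144,678
  Less rehabilitation credit ¥19,000 → ¥125,678

Excess of alternative minimum tax over regular income tax: ¥150,990 − ¥125,678 = ¥25,312.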